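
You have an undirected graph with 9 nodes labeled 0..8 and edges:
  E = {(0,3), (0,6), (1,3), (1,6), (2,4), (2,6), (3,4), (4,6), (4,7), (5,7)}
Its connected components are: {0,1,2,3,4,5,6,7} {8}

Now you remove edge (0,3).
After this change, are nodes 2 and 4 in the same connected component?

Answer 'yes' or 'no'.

Initial components: {0,1,2,3,4,5,6,7} {8}
Removing edge (0,3): not a bridge — component count unchanged at 2.
New components: {0,1,2,3,4,5,6,7} {8}
Are 2 and 4 in the same component? yes

Answer: yes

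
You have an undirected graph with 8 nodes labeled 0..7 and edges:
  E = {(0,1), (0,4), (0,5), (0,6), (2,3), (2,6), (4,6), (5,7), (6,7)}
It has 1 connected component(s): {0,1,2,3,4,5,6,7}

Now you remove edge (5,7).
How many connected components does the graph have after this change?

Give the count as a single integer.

Initial component count: 1
Remove (5,7): not a bridge. Count unchanged: 1.
  After removal, components: {0,1,2,3,4,5,6,7}
New component count: 1

Answer: 1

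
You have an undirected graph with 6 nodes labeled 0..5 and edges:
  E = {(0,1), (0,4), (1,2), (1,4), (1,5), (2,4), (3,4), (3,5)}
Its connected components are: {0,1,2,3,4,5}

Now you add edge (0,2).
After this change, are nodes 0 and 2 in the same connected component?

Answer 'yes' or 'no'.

Answer: yes

Derivation:
Initial components: {0,1,2,3,4,5}
Adding edge (0,2): both already in same component {0,1,2,3,4,5}. No change.
New components: {0,1,2,3,4,5}
Are 0 and 2 in the same component? yes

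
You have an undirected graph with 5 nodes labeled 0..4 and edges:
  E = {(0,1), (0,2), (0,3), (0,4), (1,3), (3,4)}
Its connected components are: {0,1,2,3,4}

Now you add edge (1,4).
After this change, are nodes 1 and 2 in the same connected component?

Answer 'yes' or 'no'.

Initial components: {0,1,2,3,4}
Adding edge (1,4): both already in same component {0,1,2,3,4}. No change.
New components: {0,1,2,3,4}
Are 1 and 2 in the same component? yes

Answer: yes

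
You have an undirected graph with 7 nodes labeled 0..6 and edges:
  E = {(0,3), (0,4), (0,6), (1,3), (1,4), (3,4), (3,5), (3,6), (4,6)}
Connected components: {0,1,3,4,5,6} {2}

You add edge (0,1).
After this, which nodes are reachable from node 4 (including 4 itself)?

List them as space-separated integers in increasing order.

Answer: 0 1 3 4 5 6

Derivation:
Before: nodes reachable from 4: {0,1,3,4,5,6}
Adding (0,1): both endpoints already in same component. Reachability from 4 unchanged.
After: nodes reachable from 4: {0,1,3,4,5,6}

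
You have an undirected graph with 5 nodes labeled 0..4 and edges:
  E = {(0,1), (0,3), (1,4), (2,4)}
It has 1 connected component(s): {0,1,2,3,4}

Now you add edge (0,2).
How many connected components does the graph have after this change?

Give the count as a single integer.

Initial component count: 1
Add (0,2): endpoints already in same component. Count unchanged: 1.
New component count: 1

Answer: 1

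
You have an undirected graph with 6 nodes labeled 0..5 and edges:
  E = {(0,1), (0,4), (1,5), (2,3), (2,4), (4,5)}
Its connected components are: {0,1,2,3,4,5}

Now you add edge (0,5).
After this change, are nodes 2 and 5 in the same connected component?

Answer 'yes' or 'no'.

Answer: yes

Derivation:
Initial components: {0,1,2,3,4,5}
Adding edge (0,5): both already in same component {0,1,2,3,4,5}. No change.
New components: {0,1,2,3,4,5}
Are 2 and 5 in the same component? yes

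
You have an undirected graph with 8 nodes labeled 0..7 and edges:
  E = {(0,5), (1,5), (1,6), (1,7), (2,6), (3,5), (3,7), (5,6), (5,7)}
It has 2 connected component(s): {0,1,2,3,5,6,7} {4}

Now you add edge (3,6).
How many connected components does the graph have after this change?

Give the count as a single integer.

Initial component count: 2
Add (3,6): endpoints already in same component. Count unchanged: 2.
New component count: 2

Answer: 2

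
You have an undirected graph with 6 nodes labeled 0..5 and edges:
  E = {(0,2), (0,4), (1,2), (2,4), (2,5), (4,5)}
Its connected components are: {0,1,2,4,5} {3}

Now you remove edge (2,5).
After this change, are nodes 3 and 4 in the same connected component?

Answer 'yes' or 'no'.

Initial components: {0,1,2,4,5} {3}
Removing edge (2,5): not a bridge — component count unchanged at 2.
New components: {0,1,2,4,5} {3}
Are 3 and 4 in the same component? no

Answer: no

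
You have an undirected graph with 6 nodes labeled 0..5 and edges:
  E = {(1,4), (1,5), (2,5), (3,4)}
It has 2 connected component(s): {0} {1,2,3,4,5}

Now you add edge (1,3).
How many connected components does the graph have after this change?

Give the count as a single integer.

Answer: 2

Derivation:
Initial component count: 2
Add (1,3): endpoints already in same component. Count unchanged: 2.
New component count: 2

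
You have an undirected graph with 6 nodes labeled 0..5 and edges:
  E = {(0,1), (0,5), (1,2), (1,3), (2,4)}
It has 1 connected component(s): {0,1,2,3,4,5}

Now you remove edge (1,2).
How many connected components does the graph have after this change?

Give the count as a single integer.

Initial component count: 1
Remove (1,2): it was a bridge. Count increases: 1 -> 2.
  After removal, components: {0,1,3,5} {2,4}
New component count: 2

Answer: 2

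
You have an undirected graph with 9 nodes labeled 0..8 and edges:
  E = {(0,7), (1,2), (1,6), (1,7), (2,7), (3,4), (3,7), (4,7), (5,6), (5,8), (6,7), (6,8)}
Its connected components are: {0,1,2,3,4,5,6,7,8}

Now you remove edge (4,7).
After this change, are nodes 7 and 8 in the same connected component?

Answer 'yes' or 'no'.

Answer: yes

Derivation:
Initial components: {0,1,2,3,4,5,6,7,8}
Removing edge (4,7): not a bridge — component count unchanged at 1.
New components: {0,1,2,3,4,5,6,7,8}
Are 7 and 8 in the same component? yes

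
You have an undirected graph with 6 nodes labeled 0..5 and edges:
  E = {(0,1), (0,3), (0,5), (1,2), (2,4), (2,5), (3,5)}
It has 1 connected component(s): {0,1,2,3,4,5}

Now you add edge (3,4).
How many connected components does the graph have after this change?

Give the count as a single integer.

Answer: 1

Derivation:
Initial component count: 1
Add (3,4): endpoints already in same component. Count unchanged: 1.
New component count: 1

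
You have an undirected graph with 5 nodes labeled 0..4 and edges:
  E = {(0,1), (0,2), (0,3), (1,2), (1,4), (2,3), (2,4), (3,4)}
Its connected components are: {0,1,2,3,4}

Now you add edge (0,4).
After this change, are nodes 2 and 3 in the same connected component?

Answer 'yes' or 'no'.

Initial components: {0,1,2,3,4}
Adding edge (0,4): both already in same component {0,1,2,3,4}. No change.
New components: {0,1,2,3,4}
Are 2 and 3 in the same component? yes

Answer: yes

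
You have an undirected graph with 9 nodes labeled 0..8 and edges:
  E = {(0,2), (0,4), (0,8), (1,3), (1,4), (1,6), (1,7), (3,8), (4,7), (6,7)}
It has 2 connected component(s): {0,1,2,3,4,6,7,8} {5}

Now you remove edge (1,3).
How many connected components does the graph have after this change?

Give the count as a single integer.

Answer: 2

Derivation:
Initial component count: 2
Remove (1,3): not a bridge. Count unchanged: 2.
  After removal, components: {0,1,2,3,4,6,7,8} {5}
New component count: 2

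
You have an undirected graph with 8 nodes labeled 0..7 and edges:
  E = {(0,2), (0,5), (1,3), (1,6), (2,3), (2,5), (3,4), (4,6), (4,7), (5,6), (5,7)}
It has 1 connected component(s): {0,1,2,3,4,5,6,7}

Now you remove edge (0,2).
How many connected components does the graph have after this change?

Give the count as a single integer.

Initial component count: 1
Remove (0,2): not a bridge. Count unchanged: 1.
  After removal, components: {0,1,2,3,4,5,6,7}
New component count: 1

Answer: 1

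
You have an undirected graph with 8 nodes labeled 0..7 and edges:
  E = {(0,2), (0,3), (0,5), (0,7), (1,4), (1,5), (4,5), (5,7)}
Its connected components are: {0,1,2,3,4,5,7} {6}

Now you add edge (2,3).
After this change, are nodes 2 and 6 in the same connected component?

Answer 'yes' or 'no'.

Initial components: {0,1,2,3,4,5,7} {6}
Adding edge (2,3): both already in same component {0,1,2,3,4,5,7}. No change.
New components: {0,1,2,3,4,5,7} {6}
Are 2 and 6 in the same component? no

Answer: no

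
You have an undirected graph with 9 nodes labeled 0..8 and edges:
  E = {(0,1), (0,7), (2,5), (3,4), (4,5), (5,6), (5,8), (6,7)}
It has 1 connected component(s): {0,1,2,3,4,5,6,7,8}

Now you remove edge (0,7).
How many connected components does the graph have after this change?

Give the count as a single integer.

Answer: 2

Derivation:
Initial component count: 1
Remove (0,7): it was a bridge. Count increases: 1 -> 2.
  After removal, components: {0,1} {2,3,4,5,6,7,8}
New component count: 2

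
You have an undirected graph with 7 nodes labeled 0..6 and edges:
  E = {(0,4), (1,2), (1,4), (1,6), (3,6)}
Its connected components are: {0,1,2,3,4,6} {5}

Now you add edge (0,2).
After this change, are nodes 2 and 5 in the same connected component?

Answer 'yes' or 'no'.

Initial components: {0,1,2,3,4,6} {5}
Adding edge (0,2): both already in same component {0,1,2,3,4,6}. No change.
New components: {0,1,2,3,4,6} {5}
Are 2 and 5 in the same component? no

Answer: no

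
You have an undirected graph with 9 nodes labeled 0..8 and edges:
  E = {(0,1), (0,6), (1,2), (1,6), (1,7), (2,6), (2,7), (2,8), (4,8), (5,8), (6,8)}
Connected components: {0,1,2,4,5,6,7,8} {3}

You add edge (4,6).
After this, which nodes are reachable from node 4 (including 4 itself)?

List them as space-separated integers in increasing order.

Answer: 0 1 2 4 5 6 7 8

Derivation:
Before: nodes reachable from 4: {0,1,2,4,5,6,7,8}
Adding (4,6): both endpoints already in same component. Reachability from 4 unchanged.
After: nodes reachable from 4: {0,1,2,4,5,6,7,8}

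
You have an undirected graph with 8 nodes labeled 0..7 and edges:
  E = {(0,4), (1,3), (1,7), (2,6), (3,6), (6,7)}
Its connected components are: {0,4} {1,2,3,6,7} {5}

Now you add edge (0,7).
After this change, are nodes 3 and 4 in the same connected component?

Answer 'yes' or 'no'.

Initial components: {0,4} {1,2,3,6,7} {5}
Adding edge (0,7): merges {0,4} and {1,2,3,6,7}.
New components: {0,1,2,3,4,6,7} {5}
Are 3 and 4 in the same component? yes

Answer: yes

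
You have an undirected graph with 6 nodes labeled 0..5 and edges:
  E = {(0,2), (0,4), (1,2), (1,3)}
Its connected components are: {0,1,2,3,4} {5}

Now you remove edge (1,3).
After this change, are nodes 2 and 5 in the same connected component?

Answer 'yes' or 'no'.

Initial components: {0,1,2,3,4} {5}
Removing edge (1,3): it was a bridge — component count 2 -> 3.
New components: {0,1,2,4} {3} {5}
Are 2 and 5 in the same component? no

Answer: no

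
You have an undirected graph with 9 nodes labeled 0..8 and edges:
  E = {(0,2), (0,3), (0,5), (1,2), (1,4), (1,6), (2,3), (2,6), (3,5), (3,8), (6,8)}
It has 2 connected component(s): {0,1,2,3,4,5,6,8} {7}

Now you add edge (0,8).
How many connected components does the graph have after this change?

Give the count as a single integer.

Initial component count: 2
Add (0,8): endpoints already in same component. Count unchanged: 2.
New component count: 2

Answer: 2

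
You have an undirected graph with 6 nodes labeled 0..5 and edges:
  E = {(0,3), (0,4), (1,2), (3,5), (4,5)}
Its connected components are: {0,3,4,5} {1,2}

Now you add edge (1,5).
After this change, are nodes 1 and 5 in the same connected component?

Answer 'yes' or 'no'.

Initial components: {0,3,4,5} {1,2}
Adding edge (1,5): merges {1,2} and {0,3,4,5}.
New components: {0,1,2,3,4,5}
Are 1 and 5 in the same component? yes

Answer: yes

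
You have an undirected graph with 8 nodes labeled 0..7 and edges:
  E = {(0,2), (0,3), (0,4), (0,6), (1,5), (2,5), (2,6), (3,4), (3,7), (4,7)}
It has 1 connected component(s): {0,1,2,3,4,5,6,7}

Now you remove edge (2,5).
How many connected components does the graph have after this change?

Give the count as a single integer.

Answer: 2

Derivation:
Initial component count: 1
Remove (2,5): it was a bridge. Count increases: 1 -> 2.
  After removal, components: {0,2,3,4,6,7} {1,5}
New component count: 2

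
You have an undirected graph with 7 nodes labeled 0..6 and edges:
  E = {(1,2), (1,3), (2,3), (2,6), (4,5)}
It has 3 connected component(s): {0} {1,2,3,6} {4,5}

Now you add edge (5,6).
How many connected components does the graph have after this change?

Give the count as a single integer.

Initial component count: 3
Add (5,6): merges two components. Count decreases: 3 -> 2.
New component count: 2

Answer: 2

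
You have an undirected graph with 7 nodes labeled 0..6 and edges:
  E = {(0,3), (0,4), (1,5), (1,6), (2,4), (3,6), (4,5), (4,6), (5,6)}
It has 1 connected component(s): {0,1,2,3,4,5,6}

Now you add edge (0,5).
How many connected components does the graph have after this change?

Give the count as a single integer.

Initial component count: 1
Add (0,5): endpoints already in same component. Count unchanged: 1.
New component count: 1

Answer: 1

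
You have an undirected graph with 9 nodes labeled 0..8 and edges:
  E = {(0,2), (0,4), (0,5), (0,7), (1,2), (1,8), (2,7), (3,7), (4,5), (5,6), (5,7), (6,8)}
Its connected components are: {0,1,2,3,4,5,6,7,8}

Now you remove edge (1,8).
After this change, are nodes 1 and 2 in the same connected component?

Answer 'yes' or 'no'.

Answer: yes

Derivation:
Initial components: {0,1,2,3,4,5,6,7,8}
Removing edge (1,8): not a bridge — component count unchanged at 1.
New components: {0,1,2,3,4,5,6,7,8}
Are 1 and 2 in the same component? yes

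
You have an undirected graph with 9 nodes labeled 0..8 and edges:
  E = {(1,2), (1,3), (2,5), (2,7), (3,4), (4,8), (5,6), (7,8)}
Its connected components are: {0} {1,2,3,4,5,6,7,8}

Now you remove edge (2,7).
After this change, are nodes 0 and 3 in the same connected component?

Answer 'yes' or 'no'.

Initial components: {0} {1,2,3,4,5,6,7,8}
Removing edge (2,7): not a bridge — component count unchanged at 2.
New components: {0} {1,2,3,4,5,6,7,8}
Are 0 and 3 in the same component? no

Answer: no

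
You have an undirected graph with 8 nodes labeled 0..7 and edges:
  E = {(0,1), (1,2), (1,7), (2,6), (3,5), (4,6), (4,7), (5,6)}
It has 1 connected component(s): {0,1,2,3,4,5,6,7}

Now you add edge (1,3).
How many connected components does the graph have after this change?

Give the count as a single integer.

Initial component count: 1
Add (1,3): endpoints already in same component. Count unchanged: 1.
New component count: 1

Answer: 1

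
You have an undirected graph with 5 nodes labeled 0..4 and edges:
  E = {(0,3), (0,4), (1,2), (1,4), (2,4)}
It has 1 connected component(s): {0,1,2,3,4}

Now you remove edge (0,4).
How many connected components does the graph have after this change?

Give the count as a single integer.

Initial component count: 1
Remove (0,4): it was a bridge. Count increases: 1 -> 2.
  After removal, components: {0,3} {1,2,4}
New component count: 2

Answer: 2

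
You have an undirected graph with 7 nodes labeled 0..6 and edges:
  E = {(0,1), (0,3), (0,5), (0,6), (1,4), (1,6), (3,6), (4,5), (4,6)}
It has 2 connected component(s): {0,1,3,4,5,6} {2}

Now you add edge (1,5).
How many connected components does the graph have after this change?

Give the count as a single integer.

Answer: 2

Derivation:
Initial component count: 2
Add (1,5): endpoints already in same component. Count unchanged: 2.
New component count: 2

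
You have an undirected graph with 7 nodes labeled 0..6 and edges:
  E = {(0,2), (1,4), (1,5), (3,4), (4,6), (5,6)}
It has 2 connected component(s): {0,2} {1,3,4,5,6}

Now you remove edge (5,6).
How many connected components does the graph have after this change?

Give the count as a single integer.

Initial component count: 2
Remove (5,6): not a bridge. Count unchanged: 2.
  After removal, components: {0,2} {1,3,4,5,6}
New component count: 2

Answer: 2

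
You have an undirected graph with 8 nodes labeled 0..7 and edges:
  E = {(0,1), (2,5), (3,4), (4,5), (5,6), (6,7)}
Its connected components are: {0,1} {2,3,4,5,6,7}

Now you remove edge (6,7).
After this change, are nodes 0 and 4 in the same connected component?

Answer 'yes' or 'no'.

Initial components: {0,1} {2,3,4,5,6,7}
Removing edge (6,7): it was a bridge — component count 2 -> 3.
New components: {0,1} {2,3,4,5,6} {7}
Are 0 and 4 in the same component? no

Answer: no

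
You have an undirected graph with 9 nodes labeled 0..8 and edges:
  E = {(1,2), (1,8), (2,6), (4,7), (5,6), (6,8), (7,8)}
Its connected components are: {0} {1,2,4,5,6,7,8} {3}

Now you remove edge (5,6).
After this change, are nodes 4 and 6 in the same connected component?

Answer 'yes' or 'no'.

Answer: yes

Derivation:
Initial components: {0} {1,2,4,5,6,7,8} {3}
Removing edge (5,6): it was a bridge — component count 3 -> 4.
New components: {0} {1,2,4,6,7,8} {3} {5}
Are 4 and 6 in the same component? yes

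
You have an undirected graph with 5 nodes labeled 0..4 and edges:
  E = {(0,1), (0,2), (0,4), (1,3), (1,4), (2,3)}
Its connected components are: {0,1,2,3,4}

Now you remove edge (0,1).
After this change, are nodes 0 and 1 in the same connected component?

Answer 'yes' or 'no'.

Initial components: {0,1,2,3,4}
Removing edge (0,1): not a bridge — component count unchanged at 1.
New components: {0,1,2,3,4}
Are 0 and 1 in the same component? yes

Answer: yes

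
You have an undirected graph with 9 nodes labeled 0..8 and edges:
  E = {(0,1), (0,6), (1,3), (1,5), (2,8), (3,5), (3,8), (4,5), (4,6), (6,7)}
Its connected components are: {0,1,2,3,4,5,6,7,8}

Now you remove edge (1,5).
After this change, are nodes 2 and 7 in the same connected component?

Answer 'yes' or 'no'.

Initial components: {0,1,2,3,4,5,6,7,8}
Removing edge (1,5): not a bridge — component count unchanged at 1.
New components: {0,1,2,3,4,5,6,7,8}
Are 2 and 7 in the same component? yes

Answer: yes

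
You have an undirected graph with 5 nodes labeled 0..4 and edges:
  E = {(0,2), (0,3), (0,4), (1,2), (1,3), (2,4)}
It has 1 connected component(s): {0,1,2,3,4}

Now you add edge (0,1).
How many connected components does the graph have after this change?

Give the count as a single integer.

Answer: 1

Derivation:
Initial component count: 1
Add (0,1): endpoints already in same component. Count unchanged: 1.
New component count: 1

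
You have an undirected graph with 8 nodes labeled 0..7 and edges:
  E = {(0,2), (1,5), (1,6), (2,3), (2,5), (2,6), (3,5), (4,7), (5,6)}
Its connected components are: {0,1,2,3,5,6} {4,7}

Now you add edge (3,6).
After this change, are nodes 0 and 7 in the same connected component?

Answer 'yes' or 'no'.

Answer: no

Derivation:
Initial components: {0,1,2,3,5,6} {4,7}
Adding edge (3,6): both already in same component {0,1,2,3,5,6}. No change.
New components: {0,1,2,3,5,6} {4,7}
Are 0 and 7 in the same component? no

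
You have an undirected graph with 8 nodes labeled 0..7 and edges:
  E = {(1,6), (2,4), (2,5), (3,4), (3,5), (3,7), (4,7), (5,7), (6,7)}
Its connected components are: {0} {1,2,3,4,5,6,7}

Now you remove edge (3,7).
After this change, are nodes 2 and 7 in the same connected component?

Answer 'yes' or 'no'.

Answer: yes

Derivation:
Initial components: {0} {1,2,3,4,5,6,7}
Removing edge (3,7): not a bridge — component count unchanged at 2.
New components: {0} {1,2,3,4,5,6,7}
Are 2 and 7 in the same component? yes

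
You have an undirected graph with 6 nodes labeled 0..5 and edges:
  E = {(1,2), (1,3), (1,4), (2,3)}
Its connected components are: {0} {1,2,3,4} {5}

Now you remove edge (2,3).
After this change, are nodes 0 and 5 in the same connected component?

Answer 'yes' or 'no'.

Answer: no

Derivation:
Initial components: {0} {1,2,3,4} {5}
Removing edge (2,3): not a bridge — component count unchanged at 3.
New components: {0} {1,2,3,4} {5}
Are 0 and 5 in the same component? no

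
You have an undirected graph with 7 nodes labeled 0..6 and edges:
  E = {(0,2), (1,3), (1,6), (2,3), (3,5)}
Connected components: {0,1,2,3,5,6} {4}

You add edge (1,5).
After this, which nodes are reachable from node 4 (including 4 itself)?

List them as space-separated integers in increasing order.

Answer: 4

Derivation:
Before: nodes reachable from 4: {4}
Adding (1,5): both endpoints already in same component. Reachability from 4 unchanged.
After: nodes reachable from 4: {4}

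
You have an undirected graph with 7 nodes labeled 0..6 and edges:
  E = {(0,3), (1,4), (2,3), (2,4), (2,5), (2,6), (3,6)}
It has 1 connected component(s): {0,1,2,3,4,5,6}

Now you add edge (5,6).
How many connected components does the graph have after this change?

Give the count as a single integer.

Initial component count: 1
Add (5,6): endpoints already in same component. Count unchanged: 1.
New component count: 1

Answer: 1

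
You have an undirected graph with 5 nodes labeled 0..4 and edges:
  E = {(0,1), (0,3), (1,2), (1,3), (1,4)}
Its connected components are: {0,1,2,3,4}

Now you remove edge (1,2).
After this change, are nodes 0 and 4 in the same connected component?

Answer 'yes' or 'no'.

Initial components: {0,1,2,3,4}
Removing edge (1,2): it was a bridge — component count 1 -> 2.
New components: {0,1,3,4} {2}
Are 0 and 4 in the same component? yes

Answer: yes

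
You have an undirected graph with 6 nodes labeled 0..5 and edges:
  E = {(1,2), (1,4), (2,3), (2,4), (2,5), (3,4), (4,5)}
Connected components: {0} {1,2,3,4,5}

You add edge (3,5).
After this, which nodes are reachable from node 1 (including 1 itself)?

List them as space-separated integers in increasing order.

Answer: 1 2 3 4 5

Derivation:
Before: nodes reachable from 1: {1,2,3,4,5}
Adding (3,5): both endpoints already in same component. Reachability from 1 unchanged.
After: nodes reachable from 1: {1,2,3,4,5}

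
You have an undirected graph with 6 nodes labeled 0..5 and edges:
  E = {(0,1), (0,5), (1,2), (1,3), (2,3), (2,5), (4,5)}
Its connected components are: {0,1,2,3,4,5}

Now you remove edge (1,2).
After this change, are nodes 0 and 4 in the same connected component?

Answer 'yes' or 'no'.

Answer: yes

Derivation:
Initial components: {0,1,2,3,4,5}
Removing edge (1,2): not a bridge — component count unchanged at 1.
New components: {0,1,2,3,4,5}
Are 0 and 4 in the same component? yes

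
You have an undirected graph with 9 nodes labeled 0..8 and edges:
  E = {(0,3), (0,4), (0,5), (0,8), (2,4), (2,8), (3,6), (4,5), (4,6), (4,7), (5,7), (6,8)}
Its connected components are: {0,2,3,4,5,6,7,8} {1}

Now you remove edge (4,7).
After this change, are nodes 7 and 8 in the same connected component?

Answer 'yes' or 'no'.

Answer: yes

Derivation:
Initial components: {0,2,3,4,5,6,7,8} {1}
Removing edge (4,7): not a bridge — component count unchanged at 2.
New components: {0,2,3,4,5,6,7,8} {1}
Are 7 and 8 in the same component? yes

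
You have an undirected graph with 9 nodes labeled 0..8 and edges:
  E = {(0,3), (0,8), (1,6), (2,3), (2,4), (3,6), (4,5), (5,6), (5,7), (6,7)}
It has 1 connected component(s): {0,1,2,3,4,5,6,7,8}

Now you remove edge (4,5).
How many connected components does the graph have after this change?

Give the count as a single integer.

Answer: 1

Derivation:
Initial component count: 1
Remove (4,5): not a bridge. Count unchanged: 1.
  After removal, components: {0,1,2,3,4,5,6,7,8}
New component count: 1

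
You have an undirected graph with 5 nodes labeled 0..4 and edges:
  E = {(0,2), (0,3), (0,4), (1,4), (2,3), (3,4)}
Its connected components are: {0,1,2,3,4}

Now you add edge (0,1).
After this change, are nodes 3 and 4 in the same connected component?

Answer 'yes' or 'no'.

Initial components: {0,1,2,3,4}
Adding edge (0,1): both already in same component {0,1,2,3,4}. No change.
New components: {0,1,2,3,4}
Are 3 and 4 in the same component? yes

Answer: yes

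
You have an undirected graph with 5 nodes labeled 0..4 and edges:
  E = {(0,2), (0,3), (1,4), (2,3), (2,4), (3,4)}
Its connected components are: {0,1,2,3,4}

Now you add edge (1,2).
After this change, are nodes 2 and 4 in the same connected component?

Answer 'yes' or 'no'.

Answer: yes

Derivation:
Initial components: {0,1,2,3,4}
Adding edge (1,2): both already in same component {0,1,2,3,4}. No change.
New components: {0,1,2,3,4}
Are 2 and 4 in the same component? yes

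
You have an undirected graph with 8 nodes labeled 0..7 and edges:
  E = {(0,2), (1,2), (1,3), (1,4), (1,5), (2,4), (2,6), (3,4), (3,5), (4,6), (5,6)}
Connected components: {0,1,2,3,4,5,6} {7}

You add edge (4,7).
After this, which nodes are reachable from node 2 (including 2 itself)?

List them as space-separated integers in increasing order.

Before: nodes reachable from 2: {0,1,2,3,4,5,6}
Adding (4,7): merges 2's component with another. Reachability grows.
After: nodes reachable from 2: {0,1,2,3,4,5,6,7}

Answer: 0 1 2 3 4 5 6 7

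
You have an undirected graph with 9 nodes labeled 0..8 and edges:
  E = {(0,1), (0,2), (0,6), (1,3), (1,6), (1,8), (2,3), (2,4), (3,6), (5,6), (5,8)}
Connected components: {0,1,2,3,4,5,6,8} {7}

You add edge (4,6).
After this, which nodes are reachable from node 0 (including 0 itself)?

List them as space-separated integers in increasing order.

Answer: 0 1 2 3 4 5 6 8

Derivation:
Before: nodes reachable from 0: {0,1,2,3,4,5,6,8}
Adding (4,6): both endpoints already in same component. Reachability from 0 unchanged.
After: nodes reachable from 0: {0,1,2,3,4,5,6,8}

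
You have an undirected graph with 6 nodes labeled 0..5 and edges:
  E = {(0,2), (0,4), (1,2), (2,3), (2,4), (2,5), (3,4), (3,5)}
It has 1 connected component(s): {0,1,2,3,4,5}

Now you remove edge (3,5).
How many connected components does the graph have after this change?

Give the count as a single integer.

Initial component count: 1
Remove (3,5): not a bridge. Count unchanged: 1.
  After removal, components: {0,1,2,3,4,5}
New component count: 1

Answer: 1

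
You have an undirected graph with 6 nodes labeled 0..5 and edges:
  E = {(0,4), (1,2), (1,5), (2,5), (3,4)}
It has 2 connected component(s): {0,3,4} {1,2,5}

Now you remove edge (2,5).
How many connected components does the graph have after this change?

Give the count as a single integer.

Initial component count: 2
Remove (2,5): not a bridge. Count unchanged: 2.
  After removal, components: {0,3,4} {1,2,5}
New component count: 2

Answer: 2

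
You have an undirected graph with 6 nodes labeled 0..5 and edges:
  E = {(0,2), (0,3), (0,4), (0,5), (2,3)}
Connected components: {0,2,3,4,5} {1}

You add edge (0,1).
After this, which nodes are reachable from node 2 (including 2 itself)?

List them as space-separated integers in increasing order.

Answer: 0 1 2 3 4 5

Derivation:
Before: nodes reachable from 2: {0,2,3,4,5}
Adding (0,1): merges 2's component with another. Reachability grows.
After: nodes reachable from 2: {0,1,2,3,4,5}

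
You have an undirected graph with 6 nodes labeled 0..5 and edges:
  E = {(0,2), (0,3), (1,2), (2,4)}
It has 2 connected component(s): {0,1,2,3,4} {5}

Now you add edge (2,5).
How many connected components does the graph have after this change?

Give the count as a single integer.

Answer: 1

Derivation:
Initial component count: 2
Add (2,5): merges two components. Count decreases: 2 -> 1.
New component count: 1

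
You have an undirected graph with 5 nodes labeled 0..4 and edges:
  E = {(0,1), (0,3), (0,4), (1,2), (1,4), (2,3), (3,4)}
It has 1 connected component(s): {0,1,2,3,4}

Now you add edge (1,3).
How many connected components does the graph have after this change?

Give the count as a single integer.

Initial component count: 1
Add (1,3): endpoints already in same component. Count unchanged: 1.
New component count: 1

Answer: 1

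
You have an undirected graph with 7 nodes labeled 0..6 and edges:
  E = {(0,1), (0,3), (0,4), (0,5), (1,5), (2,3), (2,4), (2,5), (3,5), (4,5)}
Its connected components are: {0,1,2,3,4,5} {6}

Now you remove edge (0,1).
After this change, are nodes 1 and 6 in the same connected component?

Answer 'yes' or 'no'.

Initial components: {0,1,2,3,4,5} {6}
Removing edge (0,1): not a bridge — component count unchanged at 2.
New components: {0,1,2,3,4,5} {6}
Are 1 and 6 in the same component? no

Answer: no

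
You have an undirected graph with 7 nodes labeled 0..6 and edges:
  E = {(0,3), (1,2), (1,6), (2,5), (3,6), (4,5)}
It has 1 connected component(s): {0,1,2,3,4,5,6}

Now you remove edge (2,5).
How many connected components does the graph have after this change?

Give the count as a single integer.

Initial component count: 1
Remove (2,5): it was a bridge. Count increases: 1 -> 2.
  After removal, components: {0,1,2,3,6} {4,5}
New component count: 2

Answer: 2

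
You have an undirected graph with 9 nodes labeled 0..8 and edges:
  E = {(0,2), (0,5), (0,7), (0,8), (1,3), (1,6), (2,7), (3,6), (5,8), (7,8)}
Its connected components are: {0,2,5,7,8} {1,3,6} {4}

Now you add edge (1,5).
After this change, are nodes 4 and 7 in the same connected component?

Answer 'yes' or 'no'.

Answer: no

Derivation:
Initial components: {0,2,5,7,8} {1,3,6} {4}
Adding edge (1,5): merges {1,3,6} and {0,2,5,7,8}.
New components: {0,1,2,3,5,6,7,8} {4}
Are 4 and 7 in the same component? no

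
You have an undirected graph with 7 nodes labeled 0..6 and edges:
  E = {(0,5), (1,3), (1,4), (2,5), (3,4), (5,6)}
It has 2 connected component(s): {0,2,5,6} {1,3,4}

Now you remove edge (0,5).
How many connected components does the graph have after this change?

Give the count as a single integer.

Answer: 3

Derivation:
Initial component count: 2
Remove (0,5): it was a bridge. Count increases: 2 -> 3.
  After removal, components: {0} {1,3,4} {2,5,6}
New component count: 3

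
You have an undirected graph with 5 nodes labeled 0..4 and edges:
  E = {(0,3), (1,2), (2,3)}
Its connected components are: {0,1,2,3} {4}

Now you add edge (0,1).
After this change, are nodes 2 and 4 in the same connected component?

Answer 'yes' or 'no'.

Answer: no

Derivation:
Initial components: {0,1,2,3} {4}
Adding edge (0,1): both already in same component {0,1,2,3}. No change.
New components: {0,1,2,3} {4}
Are 2 and 4 in the same component? no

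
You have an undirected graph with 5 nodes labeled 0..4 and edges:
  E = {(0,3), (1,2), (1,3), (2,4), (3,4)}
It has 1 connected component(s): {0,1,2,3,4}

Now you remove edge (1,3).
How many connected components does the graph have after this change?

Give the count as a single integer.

Initial component count: 1
Remove (1,3): not a bridge. Count unchanged: 1.
  After removal, components: {0,1,2,3,4}
New component count: 1

Answer: 1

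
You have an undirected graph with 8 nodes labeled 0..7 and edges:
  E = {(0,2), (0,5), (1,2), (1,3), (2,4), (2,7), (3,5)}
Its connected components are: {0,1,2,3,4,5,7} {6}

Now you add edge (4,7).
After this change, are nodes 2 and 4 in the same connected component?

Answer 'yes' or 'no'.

Answer: yes

Derivation:
Initial components: {0,1,2,3,4,5,7} {6}
Adding edge (4,7): both already in same component {0,1,2,3,4,5,7}. No change.
New components: {0,1,2,3,4,5,7} {6}
Are 2 and 4 in the same component? yes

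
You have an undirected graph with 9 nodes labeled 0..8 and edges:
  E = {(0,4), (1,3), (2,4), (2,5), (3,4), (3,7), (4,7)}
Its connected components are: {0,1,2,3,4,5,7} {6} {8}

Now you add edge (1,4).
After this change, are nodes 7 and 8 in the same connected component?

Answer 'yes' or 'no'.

Answer: no

Derivation:
Initial components: {0,1,2,3,4,5,7} {6} {8}
Adding edge (1,4): both already in same component {0,1,2,3,4,5,7}. No change.
New components: {0,1,2,3,4,5,7} {6} {8}
Are 7 and 8 in the same component? no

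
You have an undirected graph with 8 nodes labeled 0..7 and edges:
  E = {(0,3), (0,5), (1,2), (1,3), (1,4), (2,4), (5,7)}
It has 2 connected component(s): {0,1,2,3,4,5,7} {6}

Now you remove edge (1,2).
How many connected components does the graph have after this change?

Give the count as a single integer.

Initial component count: 2
Remove (1,2): not a bridge. Count unchanged: 2.
  After removal, components: {0,1,2,3,4,5,7} {6}
New component count: 2

Answer: 2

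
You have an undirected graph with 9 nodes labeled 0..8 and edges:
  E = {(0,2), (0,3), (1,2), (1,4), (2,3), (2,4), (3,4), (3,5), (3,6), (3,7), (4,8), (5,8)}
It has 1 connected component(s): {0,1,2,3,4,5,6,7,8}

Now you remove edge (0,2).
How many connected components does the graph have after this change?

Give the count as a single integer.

Answer: 1

Derivation:
Initial component count: 1
Remove (0,2): not a bridge. Count unchanged: 1.
  After removal, components: {0,1,2,3,4,5,6,7,8}
New component count: 1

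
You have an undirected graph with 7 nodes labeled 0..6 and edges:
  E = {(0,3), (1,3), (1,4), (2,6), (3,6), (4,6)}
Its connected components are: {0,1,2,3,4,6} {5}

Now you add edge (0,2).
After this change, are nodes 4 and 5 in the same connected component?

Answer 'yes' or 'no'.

Answer: no

Derivation:
Initial components: {0,1,2,3,4,6} {5}
Adding edge (0,2): both already in same component {0,1,2,3,4,6}. No change.
New components: {0,1,2,3,4,6} {5}
Are 4 and 5 in the same component? no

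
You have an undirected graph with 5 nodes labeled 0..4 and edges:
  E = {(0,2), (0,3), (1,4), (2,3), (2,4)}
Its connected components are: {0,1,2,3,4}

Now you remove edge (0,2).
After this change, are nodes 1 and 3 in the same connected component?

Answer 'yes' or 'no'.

Initial components: {0,1,2,3,4}
Removing edge (0,2): not a bridge — component count unchanged at 1.
New components: {0,1,2,3,4}
Are 1 and 3 in the same component? yes

Answer: yes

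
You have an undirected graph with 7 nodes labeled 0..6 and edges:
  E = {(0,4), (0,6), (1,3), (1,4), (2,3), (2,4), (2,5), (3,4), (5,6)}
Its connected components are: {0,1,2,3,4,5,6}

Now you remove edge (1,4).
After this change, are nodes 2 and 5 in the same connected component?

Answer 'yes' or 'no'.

Answer: yes

Derivation:
Initial components: {0,1,2,3,4,5,6}
Removing edge (1,4): not a bridge — component count unchanged at 1.
New components: {0,1,2,3,4,5,6}
Are 2 and 5 in the same component? yes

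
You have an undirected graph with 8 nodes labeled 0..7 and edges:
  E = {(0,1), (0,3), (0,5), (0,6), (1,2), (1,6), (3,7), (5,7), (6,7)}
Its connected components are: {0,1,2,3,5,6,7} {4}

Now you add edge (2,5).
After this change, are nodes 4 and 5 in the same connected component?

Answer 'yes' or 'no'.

Initial components: {0,1,2,3,5,6,7} {4}
Adding edge (2,5): both already in same component {0,1,2,3,5,6,7}. No change.
New components: {0,1,2,3,5,6,7} {4}
Are 4 and 5 in the same component? no

Answer: no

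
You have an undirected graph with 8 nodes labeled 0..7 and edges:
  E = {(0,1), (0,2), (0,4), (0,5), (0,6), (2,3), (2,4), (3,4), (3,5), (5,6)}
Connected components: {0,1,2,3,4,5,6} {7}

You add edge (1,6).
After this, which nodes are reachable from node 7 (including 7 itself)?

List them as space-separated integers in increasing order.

Answer: 7

Derivation:
Before: nodes reachable from 7: {7}
Adding (1,6): both endpoints already in same component. Reachability from 7 unchanged.
After: nodes reachable from 7: {7}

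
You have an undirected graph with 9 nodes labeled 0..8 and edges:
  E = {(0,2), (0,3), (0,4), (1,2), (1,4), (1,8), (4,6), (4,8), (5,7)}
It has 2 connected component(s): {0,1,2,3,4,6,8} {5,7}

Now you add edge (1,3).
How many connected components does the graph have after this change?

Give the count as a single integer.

Initial component count: 2
Add (1,3): endpoints already in same component. Count unchanged: 2.
New component count: 2

Answer: 2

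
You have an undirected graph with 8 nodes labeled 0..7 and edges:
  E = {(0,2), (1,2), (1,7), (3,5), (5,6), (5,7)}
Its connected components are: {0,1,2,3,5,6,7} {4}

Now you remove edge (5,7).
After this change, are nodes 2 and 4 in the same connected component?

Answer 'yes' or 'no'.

Answer: no

Derivation:
Initial components: {0,1,2,3,5,6,7} {4}
Removing edge (5,7): it was a bridge — component count 2 -> 3.
New components: {0,1,2,7} {3,5,6} {4}
Are 2 and 4 in the same component? no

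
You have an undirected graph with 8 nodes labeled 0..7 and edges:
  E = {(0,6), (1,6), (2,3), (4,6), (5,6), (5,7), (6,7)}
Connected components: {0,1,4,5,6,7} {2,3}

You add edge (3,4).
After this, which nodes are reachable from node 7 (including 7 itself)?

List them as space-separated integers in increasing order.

Before: nodes reachable from 7: {0,1,4,5,6,7}
Adding (3,4): merges 7's component with another. Reachability grows.
After: nodes reachable from 7: {0,1,2,3,4,5,6,7}

Answer: 0 1 2 3 4 5 6 7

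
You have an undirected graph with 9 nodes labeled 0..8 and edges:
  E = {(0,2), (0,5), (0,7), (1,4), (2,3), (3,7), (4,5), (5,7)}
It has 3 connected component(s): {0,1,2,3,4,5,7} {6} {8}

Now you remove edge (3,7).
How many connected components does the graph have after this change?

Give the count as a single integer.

Answer: 3

Derivation:
Initial component count: 3
Remove (3,7): not a bridge. Count unchanged: 3.
  After removal, components: {0,1,2,3,4,5,7} {6} {8}
New component count: 3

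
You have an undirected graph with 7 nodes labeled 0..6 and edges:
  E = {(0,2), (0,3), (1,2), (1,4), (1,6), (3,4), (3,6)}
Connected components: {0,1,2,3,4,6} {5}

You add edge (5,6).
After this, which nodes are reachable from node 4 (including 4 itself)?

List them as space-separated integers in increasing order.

Answer: 0 1 2 3 4 5 6

Derivation:
Before: nodes reachable from 4: {0,1,2,3,4,6}
Adding (5,6): merges 4's component with another. Reachability grows.
After: nodes reachable from 4: {0,1,2,3,4,5,6}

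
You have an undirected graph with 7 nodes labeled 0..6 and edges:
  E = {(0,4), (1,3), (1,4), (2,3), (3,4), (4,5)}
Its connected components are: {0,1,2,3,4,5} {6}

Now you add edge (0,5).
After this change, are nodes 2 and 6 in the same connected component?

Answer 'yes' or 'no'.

Answer: no

Derivation:
Initial components: {0,1,2,3,4,5} {6}
Adding edge (0,5): both already in same component {0,1,2,3,4,5}. No change.
New components: {0,1,2,3,4,5} {6}
Are 2 and 6 in the same component? no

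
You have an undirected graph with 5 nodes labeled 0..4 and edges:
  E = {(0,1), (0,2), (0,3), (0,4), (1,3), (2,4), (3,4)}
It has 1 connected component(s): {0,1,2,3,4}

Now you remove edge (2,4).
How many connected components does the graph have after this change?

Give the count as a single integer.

Answer: 1

Derivation:
Initial component count: 1
Remove (2,4): not a bridge. Count unchanged: 1.
  After removal, components: {0,1,2,3,4}
New component count: 1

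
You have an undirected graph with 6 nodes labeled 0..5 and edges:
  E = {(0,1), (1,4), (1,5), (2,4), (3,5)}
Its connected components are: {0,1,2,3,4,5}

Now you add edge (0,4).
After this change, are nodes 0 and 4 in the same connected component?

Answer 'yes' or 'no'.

Answer: yes

Derivation:
Initial components: {0,1,2,3,4,5}
Adding edge (0,4): both already in same component {0,1,2,3,4,5}. No change.
New components: {0,1,2,3,4,5}
Are 0 and 4 in the same component? yes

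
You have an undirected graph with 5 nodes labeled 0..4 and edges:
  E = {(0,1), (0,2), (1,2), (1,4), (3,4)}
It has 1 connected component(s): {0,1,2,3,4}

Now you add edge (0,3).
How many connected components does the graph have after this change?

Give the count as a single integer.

Answer: 1

Derivation:
Initial component count: 1
Add (0,3): endpoints already in same component. Count unchanged: 1.
New component count: 1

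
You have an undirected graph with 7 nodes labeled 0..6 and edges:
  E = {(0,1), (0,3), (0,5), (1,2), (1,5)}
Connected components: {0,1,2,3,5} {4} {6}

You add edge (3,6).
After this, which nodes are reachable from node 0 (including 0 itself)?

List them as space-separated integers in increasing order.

Answer: 0 1 2 3 5 6

Derivation:
Before: nodes reachable from 0: {0,1,2,3,5}
Adding (3,6): merges 0's component with another. Reachability grows.
After: nodes reachable from 0: {0,1,2,3,5,6}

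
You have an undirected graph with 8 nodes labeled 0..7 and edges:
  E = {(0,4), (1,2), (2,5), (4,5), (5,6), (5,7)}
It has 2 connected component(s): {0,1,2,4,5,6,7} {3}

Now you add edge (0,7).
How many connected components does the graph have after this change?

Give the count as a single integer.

Answer: 2

Derivation:
Initial component count: 2
Add (0,7): endpoints already in same component. Count unchanged: 2.
New component count: 2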